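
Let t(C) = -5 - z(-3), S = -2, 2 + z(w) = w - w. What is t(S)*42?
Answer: -126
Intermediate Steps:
z(w) = -2 (z(w) = -2 + (w - w) = -2 + 0 = -2)
t(C) = -3 (t(C) = -5 - 1*(-2) = -5 + 2 = -3)
t(S)*42 = -3*42 = -126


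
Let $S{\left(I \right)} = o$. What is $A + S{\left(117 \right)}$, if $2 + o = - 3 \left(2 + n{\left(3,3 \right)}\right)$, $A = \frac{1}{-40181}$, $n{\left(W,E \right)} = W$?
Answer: $- \frac{683078}{40181} \approx -17.0$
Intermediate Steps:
$A = - \frac{1}{40181} \approx -2.4887 \cdot 10^{-5}$
$o = -17$ ($o = -2 - 3 \left(2 + 3\right) = -2 - 15 = -17$)
$S{\left(I \right)} = -17$
$A + S{\left(117 \right)} = - \frac{1}{40181} - 17 = - \frac{683078}{40181}$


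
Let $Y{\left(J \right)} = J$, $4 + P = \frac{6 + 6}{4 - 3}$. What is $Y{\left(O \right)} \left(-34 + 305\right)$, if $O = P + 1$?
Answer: $2439$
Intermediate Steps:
$P = 8$ ($P = -4 + \frac{6 + 6}{4 - 3} = -4 + \frac{12}{1} = -4 + 12 \cdot 1 = -4 + 12 = 8$)
$O = 9$ ($O = 8 + 1 = 9$)
$Y{\left(O \right)} \left(-34 + 305\right) = 9 \left(-34 + 305\right) = 9 \cdot 271 = 2439$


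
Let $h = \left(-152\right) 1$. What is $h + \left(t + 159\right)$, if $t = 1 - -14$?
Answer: $22$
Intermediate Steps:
$t = 15$ ($t = 1 + 14 = 15$)
$h = -152$
$h + \left(t + 159\right) = -152 + \left(15 + 159\right) = -152 + 174 = 22$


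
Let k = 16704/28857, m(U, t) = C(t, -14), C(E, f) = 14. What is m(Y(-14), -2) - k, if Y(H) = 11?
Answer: 129098/9619 ≈ 13.421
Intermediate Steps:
m(U, t) = 14
k = 5568/9619 (k = 16704*(1/28857) = 5568/9619 ≈ 0.57885)
m(Y(-14), -2) - k = 14 - 1*5568/9619 = 14 - 5568/9619 = 129098/9619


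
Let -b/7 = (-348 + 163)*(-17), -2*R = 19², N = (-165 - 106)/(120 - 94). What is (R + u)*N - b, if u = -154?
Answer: 1326079/52 ≈ 25502.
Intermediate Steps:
N = -271/26 ≈ -10.423
R = -361/2 (R = -½*19² = -½*361 = -361/2 ≈ -180.50)
b = -22015 (b = -7*(-348 + 163)*(-17) = -(-1295)*(-17) = -7*3145 = -22015)
(R + u)*N - b = (-361/2 - 154)*(-271/26) - 1*(-22015) = -669/2*(-271/26) + 22015 = 181299/52 + 22015 = 1326079/52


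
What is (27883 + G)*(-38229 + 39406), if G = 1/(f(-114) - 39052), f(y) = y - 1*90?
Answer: 1288314830319/39256 ≈ 3.2818e+7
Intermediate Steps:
f(y) = -90 + y (f(y) = y - 90 = -90 + y)
G = -1/39256 (G = 1/((-90 - 114) - 39052) = 1/(-204 - 39052) = 1/(-39256) = -1/39256 ≈ -2.5474e-5)
(27883 + G)*(-38229 + 39406) = (27883 - 1/39256)*(-38229 + 39406) = (1094575047/39256)*1177 = 1288314830319/39256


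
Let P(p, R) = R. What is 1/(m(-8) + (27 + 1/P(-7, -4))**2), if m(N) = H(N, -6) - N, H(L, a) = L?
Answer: 16/11449 ≈ 0.0013975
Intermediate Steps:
m(N) = 0 (m(N) = N - N = 0)
1/(m(-8) + (27 + 1/P(-7, -4))**2) = 1/(0 + (27 + 1/(-4))**2) = 1/(0 + (27 - 1/4)**2) = 1/(0 + (107/4)**2) = 1/(0 + 11449/16) = 1/(11449/16) = 16/11449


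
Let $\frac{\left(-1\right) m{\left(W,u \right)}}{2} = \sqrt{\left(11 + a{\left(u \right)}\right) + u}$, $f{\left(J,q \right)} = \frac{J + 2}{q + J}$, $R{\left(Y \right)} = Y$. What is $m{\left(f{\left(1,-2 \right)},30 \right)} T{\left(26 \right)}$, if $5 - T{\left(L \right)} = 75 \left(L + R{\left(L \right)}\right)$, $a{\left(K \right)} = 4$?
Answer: $23370 \sqrt{5} \approx 52257.0$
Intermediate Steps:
$f{\left(J,q \right)} = \frac{2 + J}{J + q}$
$T{\left(L \right)} = 5 - 150 L$ ($T{\left(L \right)} = 5 - 75 \left(L + L\right) = 5 - 75 \cdot 2 L = 5 - 150 L$)
$m{\left(W,u \right)} = - 2 \sqrt{15 + u}$ ($m{\left(W,u \right)} = - 2 \sqrt{\left(11 + 4\right) + u} = - 2 \sqrt{15 + u}$)
$m{\left(f{\left(1,-2 \right)},30 \right)} T{\left(26 \right)} = - 2 \sqrt{15 + 30} \left(5 - 3900\right) = - 2 \sqrt{45} \left(5 - 3900\right) = - 2 \cdot 3 \sqrt{5} \left(-3895\right) = - 6 \sqrt{5} \left(-3895\right) = 23370 \sqrt{5}$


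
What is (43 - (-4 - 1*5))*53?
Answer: 2756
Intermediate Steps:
(43 - (-4 - 1*5))*53 = (43 - (-4 - 5))*53 = (43 - 1*(-9))*53 = (43 + 9)*53 = 52*53 = 2756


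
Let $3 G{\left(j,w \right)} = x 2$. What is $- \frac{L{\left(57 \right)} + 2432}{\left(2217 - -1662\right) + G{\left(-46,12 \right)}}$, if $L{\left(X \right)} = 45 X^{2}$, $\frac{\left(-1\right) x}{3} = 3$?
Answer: $- \frac{148637}{3873} \approx -38.378$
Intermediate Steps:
$x = -9$ ($x = \left(-3\right) 3 = -9$)
$G{\left(j,w \right)} = -6$ ($G{\left(j,w \right)} = \frac{\left(-9\right) 2}{3} = \frac{1}{3} \left(-18\right) = -6$)
$- \frac{L{\left(57 \right)} + 2432}{\left(2217 - -1662\right) + G{\left(-46,12 \right)}} = - \frac{45 \cdot 57^{2} + 2432}{\left(2217 - -1662\right) - 6} = - \frac{45 \cdot 3249 + 2432}{\left(2217 + 1662\right) - 6} = - \frac{146205 + 2432}{3879 - 6} = - \frac{148637}{3873}$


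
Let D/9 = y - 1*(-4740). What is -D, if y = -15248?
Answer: 94572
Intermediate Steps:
D = -94572 (D = 9*(-15248 - 1*(-4740)) = 9*(-15248 + 4740) = 9*(-10508) = -94572)
-D = -1*(-94572) = 94572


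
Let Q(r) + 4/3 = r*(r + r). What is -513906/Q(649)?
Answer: -770859/1263601 ≈ -0.61005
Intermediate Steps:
Q(r) = -4/3 + 2*r² (Q(r) = -4/3 + r*(r + r) = -4/3 + r*(2*r) = -4/3 + 2*r²)
-513906/Q(649) = -513906/(-4/3 + 2*649²) = -513906/(-4/3 + 2*421201) = -513906/(-4/3 + 842402) = -513906/2527202/3 = -513906*3/2527202 = -770859/1263601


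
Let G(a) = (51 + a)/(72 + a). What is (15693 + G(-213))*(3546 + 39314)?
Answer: 31614607500/47 ≈ 6.7265e+8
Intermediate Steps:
G(a) = (51 + a)/(72 + a)
(15693 + G(-213))*(3546 + 39314) = (15693 + (51 - 213)/(72 - 213))*(3546 + 39314) = (15693 - 162/(-141))*42860 = (15693 - 1/141*(-162))*42860 = (15693 + 54/47)*42860 = (737625/47)*42860 = 31614607500/47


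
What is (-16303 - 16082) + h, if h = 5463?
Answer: -26922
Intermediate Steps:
(-16303 - 16082) + h = (-16303 - 16082) + 5463 = -32385 + 5463 = -26922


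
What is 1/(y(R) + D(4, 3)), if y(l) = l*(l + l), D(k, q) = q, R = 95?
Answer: 1/18053 ≈ 5.5392e-5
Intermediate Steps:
y(l) = 2*l**2 (y(l) = l*(2*l) = 2*l**2)
1/(y(R) + D(4, 3)) = 1/(2*95**2 + 3) = 1/(2*9025 + 3) = 1/(18050 + 3) = 1/18053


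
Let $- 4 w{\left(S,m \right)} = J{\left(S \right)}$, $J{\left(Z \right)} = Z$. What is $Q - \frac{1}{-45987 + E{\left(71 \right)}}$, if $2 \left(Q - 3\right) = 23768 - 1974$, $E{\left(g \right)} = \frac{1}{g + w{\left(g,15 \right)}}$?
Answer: $\frac{106767974513}{9795227} \approx 10900.0$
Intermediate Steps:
$w{\left(S,m \right)} = - \frac{S}{4}$
$E{\left(g \right)} = \frac{4}{3 g}$ ($E{\left(g \right)} = \frac{1}{g - \frac{g}{4}} = \frac{1}{\frac{3}{4} g} = \frac{4}{3 g}$)
$Q = 10900$ ($Q = 3 + \frac{23768 - 1974}{2} = 3 + \frac{1}{2} \cdot 21794 = 3 + 10897 = 10900$)
$Q - \frac{1}{-45987 + E{\left(71 \right)}} = 10900 - \frac{1}{-45987 + \frac{4}{3 \cdot 71}} = 10900 - \frac{1}{-45987 + \frac{4}{3} \cdot \frac{1}{71}} = 10900 - \frac{1}{-45987 + \frac{4}{213}} = 10900 - \frac{1}{- \frac{9795227}{213}} = 10900 - - \frac{213}{9795227} = 10900 + \frac{213}{9795227} = \frac{106767974513}{9795227}$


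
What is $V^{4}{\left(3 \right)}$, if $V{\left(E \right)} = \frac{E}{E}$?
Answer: $1$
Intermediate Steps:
$V{\left(E \right)} = 1$
$V^{4}{\left(3 \right)} = 1^{4} = 1$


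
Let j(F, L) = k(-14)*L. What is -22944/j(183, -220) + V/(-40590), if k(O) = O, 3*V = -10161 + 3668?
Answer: -6304301/852390 ≈ -7.3960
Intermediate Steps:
V = -6493/3 (V = (-10161 + 3668)/3 = (⅓)*(-6493) = -6493/3 ≈ -2164.3)
j(F, L) = -14*L
-22944/j(183, -220) + V/(-40590) = -22944/((-14*(-220))) - 6493/3/(-40590) = -22944/3080 - 6493/3*(-1/40590) = -22944*1/3080 + 6493/121770 = -2868/385 + 6493/121770 = -6304301/852390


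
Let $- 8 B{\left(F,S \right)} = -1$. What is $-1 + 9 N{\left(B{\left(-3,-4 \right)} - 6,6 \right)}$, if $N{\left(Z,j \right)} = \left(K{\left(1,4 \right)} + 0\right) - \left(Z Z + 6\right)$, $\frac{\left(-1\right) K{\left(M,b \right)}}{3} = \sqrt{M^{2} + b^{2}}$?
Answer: $- \frac{23401}{64} - 27 \sqrt{17} \approx -476.96$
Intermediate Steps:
$B{\left(F,S \right)} = \frac{1}{8}$ ($B{\left(F,S \right)} = \left(- \frac{1}{8}\right) \left(-1\right) = \frac{1}{8}$)
$K{\left(M,b \right)} = - 3 \sqrt{M^{2} + b^{2}}$
$N{\left(Z,j \right)} = -6 - Z^{2} - 3 \sqrt{17}$ ($N{\left(Z,j \right)} = \left(- 3 \sqrt{1^{2} + 4^{2}} + 0\right) - \left(Z Z + 6\right) = \left(- 3 \sqrt{1 + 16} + 0\right) - \left(Z^{2} + 6\right) = \left(- 3 \sqrt{17} + 0\right) - \left(6 + Z^{2}\right) = - 3 \sqrt{17} - \left(6 + Z^{2}\right) = -6 - Z^{2} - 3 \sqrt{17}$)
$-1 + 9 N{\left(B{\left(-3,-4 \right)} - 6,6 \right)} = -1 + 9 \left(-6 - \left(\frac{1}{8} - 6\right)^{2} - 3 \sqrt{17}\right) = -1 + 9 \left(-6 - \left(- \frac{47}{8}\right)^{2} - 3 \sqrt{17}\right) = -1 + 9 \left(-6 - \frac{2209}{64} - 3 \sqrt{17}\right) = -1 + 9 \left(- \frac{2593}{64} - 3 \sqrt{17}\right) = -1 - \left(\frac{23337}{64} + 27 \sqrt{17}\right) = - \frac{23401}{64} - 27 \sqrt{17}$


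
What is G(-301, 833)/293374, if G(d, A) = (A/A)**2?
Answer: 1/293374 ≈ 3.4086e-6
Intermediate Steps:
G(d, A) = 1 (G(d, A) = 1**2 = 1)
G(-301, 833)/293374 = 1/293374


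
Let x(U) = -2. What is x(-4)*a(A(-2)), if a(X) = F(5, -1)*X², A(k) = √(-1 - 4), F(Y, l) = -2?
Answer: -20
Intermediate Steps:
A(k) = I*√5 (A(k) = √(-5) = I*√5)
a(X) = -2*X²
x(-4)*a(A(-2)) = -(-4)*(I*√5)² = -(-4)*(-5) = -2*10 = -20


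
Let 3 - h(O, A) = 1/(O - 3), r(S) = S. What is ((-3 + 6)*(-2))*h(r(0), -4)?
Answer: -20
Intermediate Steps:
h(O, A) = 3 - 1/(-3 + O) (h(O, A) = 3 - 1/(O - 3) = 3 - 1/(-3 + O))
((-3 + 6)*(-2))*h(r(0), -4) = ((-3 + 6)*(-2))*((-10 + 3*0)/(-3 + 0)) = (3*(-2))*((-10 + 0)/(-3)) = -(-2)*(-10) = -6*10/3 = -20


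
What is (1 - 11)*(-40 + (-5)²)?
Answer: 150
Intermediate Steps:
(1 - 11)*(-40 + (-5)²) = -10*(-40 + 25) = -10*(-15) = 150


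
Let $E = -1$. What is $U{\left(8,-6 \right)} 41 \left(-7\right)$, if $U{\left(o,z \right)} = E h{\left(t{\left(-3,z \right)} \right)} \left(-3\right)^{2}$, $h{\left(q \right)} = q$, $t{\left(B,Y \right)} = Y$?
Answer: $-15498$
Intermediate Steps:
$U{\left(o,z \right)} = - 9 z$ ($U{\left(o,z \right)} = - z \left(-3\right)^{2} = - z 9 = - 9 z$)
$U{\left(8,-6 \right)} 41 \left(-7\right) = \left(-9\right) \left(-6\right) 41 \left(-7\right) = 54 \cdot 41 \left(-7\right) = 2214 \left(-7\right) = -15498$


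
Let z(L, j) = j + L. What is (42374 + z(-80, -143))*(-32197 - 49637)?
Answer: -3449384934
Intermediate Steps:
z(L, j) = L + j
(42374 + z(-80, -143))*(-32197 - 49637) = (42374 + (-80 - 143))*(-32197 - 49637) = (42374 - 223)*(-81834) = 42151*(-81834) = -3449384934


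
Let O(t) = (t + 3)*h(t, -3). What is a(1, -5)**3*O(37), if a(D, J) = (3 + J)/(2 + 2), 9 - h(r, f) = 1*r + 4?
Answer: 160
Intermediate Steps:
h(r, f) = 5 - r (h(r, f) = 9 - (1*r + 4) = 9 - (r + 4) = 9 - (4 + r) = 9 + (-4 - r) = 5 - r)
a(D, J) = 3/4 + J/4 (a(D, J) = (3 + J)/4 = (3 + J)*(1/4) = 3/4 + J/4)
O(t) = (3 + t)*(5 - t) (O(t) = (t + 3)*(5 - t) = (3 + t)*(5 - t))
a(1, -5)**3*O(37) = (3/4 + (1/4)*(-5))**3*(-(-5 + 37)*(3 + 37)) = (3/4 - 5/4)**3*(-1*32*40) = (-1/2)**3*(-1280) = -1/8*(-1280) = 160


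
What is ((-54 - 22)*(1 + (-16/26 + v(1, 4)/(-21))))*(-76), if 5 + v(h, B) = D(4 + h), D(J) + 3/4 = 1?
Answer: 963148/273 ≈ 3528.0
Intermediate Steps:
D(J) = 1/4 (D(J) = -3/4 + 1 = 1/4)
v(h, B) = -19/4 (v(h, B) = -5 + 1/4 = -19/4)
((-54 - 22)*(1 + (-16/26 + v(1, 4)/(-21))))*(-76) = ((-54 - 22)*(1 + (-16/26 - 19/4/(-21))))*(-76) = -76*(1 + (-16*1/26 - 19/4*(-1/21)))*(-76) = -76*(1 + (-8/13 + 19/84))*(-76) = -76*(1 - 425/1092)*(-76) = -76*667/1092*(-76) = -12673/273*(-76) = 963148/273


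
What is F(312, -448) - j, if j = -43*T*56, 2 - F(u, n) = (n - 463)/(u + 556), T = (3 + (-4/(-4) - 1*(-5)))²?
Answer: 169304311/868 ≈ 1.9505e+5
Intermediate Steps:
T = 81 (T = (3 + (-4*(-¼) + 5))² = (3 + (1 + 5))² = (3 + 6)² = 9² = 81)
F(u, n) = 2 - (-463 + n)/(556 + u) (F(u, n) = 2 - (n - 463)/(u + 556) = 2 - (-463 + n)/(556 + u))
j = -195048 (j = -43*81*56 = -3483*56 = -195048)
F(312, -448) - j = (1575 - 1*(-448) + 2*312)/(556 + 312) - 1*(-195048) = (1575 + 448 + 624)/868 + 195048 = (1/868)*2647 + 195048 = 2647/868 + 195048 = 169304311/868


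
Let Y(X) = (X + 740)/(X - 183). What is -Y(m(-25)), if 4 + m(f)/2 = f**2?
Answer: -1982/1059 ≈ -1.8716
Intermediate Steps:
m(f) = -8 + 2*f**2
Y(X) = (740 + X)/(-183 + X)
-Y(m(-25)) = -(740 + (-8 + 2*(-25)**2))/(-183 + (-8 + 2*(-25)**2)) = -(740 + (-8 + 2*625))/(-183 + (-8 + 2*625)) = -(740 + (-8 + 1250))/(-183 + (-8 + 1250)) = -(740 + 1242)/(-183 + 1242) = -1982/1059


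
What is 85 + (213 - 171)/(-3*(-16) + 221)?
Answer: 22907/269 ≈ 85.156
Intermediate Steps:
85 + (213 - 171)/(-3*(-16) + 221) = 85 + 42/(48 + 221) = 85 + 42/269 = 22907/269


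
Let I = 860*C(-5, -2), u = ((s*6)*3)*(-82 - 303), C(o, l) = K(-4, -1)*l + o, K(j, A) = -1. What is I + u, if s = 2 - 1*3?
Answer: 4350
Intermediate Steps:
s = -1 (s = 2 - 3 = -1)
C(o, l) = o - l (C(o, l) = -l + o = o - l)
u = 6930 (u = (-1*6*3)*(-82 - 303) = -6*3*(-385) = -18*(-385) = 6930)
I = -2580 (I = 860*(-5 - 1*(-2)) = 860*(-5 + 2) = 860*(-3) = -2580)
I + u = -2580 + 6930 = 4350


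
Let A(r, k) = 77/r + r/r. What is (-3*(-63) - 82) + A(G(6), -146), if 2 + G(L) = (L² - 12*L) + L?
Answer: 3379/32 ≈ 105.59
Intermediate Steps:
G(L) = -2 + L² - 11*L (G(L) = -2 + ((L² - 12*L) + L) = -2 + (L² - 11*L) = -2 + L² - 11*L)
A(r, k) = 1 + 77/r (A(r, k) = 77/r + 1 = 1 + 77/r)
(-3*(-63) - 82) + A(G(6), -146) = (-3*(-63) - 82) + (77 + (-2 + 6² - 11*6))/(-2 + 6² - 11*6) = (189 - 82) + (77 + (-2 + 36 - 66))/(-2 + 36 - 66) = 107 + (77 - 32)/(-32) = 107 - 1/32*45 = 107 - 45/32 = 3379/32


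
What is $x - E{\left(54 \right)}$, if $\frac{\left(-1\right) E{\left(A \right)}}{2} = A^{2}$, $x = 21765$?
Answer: $27597$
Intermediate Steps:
$E{\left(A \right)} = - 2 A^{2}$
$x - E{\left(54 \right)} = 21765 - - 2 \cdot 54^{2} = 21765 - \left(-2\right) 2916 = 21765 - -5832 = 21765 + 5832 = 27597$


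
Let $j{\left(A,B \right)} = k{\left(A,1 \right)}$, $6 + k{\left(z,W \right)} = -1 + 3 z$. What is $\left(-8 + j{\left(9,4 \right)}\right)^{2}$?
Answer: $144$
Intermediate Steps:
$k{\left(z,W \right)} = -7 + 3 z$ ($k{\left(z,W \right)} = -6 + \left(-1 + 3 z\right) = -7 + 3 z$)
$j{\left(A,B \right)} = -7 + 3 A$
$\left(-8 + j{\left(9,4 \right)}\right)^{2} = \left(-8 + \left(-7 + 3 \cdot 9\right)\right)^{2} = \left(-8 + \left(-7 + 27\right)\right)^{2} = \left(-8 + 20\right)^{2} = 12^{2} = 144$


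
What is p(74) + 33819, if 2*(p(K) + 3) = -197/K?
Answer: 5004571/148 ≈ 33815.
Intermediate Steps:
p(K) = -3 - 197/(2*K) (p(K) = -3 + (-197/K)/2 = -3 - 197/(2*K))
p(74) + 33819 = (-3 - 197/2/74) + 33819 = (-3 - 197/2*1/74) + 33819 = (-3 - 197/148) + 33819 = -641/148 + 33819 = 5004571/148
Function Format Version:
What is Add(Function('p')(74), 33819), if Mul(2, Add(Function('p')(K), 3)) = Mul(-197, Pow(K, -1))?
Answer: Rational(5004571, 148) ≈ 33815.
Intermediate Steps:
Function('p')(K) = Add(-3, Mul(Rational(-197, 2), Pow(K, -1))) (Function('p')(K) = Add(-3, Mul(Rational(1, 2), Mul(-197, Pow(K, -1)))) = Add(-3, Mul(Rational(-197, 2), Pow(K, -1))))
Add(Function('p')(74), 33819) = Add(Add(-3, Mul(Rational(-197, 2), Pow(74, -1))), 33819) = Add(Add(-3, Mul(Rational(-197, 2), Rational(1, 74))), 33819) = Add(Add(-3, Rational(-197, 148)), 33819) = Add(Rational(-641, 148), 33819) = Rational(5004571, 148)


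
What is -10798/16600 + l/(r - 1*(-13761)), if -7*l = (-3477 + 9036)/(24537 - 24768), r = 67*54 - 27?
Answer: -12619999643/19406910600 ≈ -0.65028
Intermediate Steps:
r = 3591 (r = 3618 - 27 = 3591)
l = 1853/539 (l = -(-3477 + 9036)/(7*(24537 - 24768)) = -5559/(7*(-231)) = -5559*(-1)/(7*231) = -⅐*(-1853/77) = 1853/539 ≈ 3.4378)
-10798/16600 + l/(r - 1*(-13761)) = -10798/16600 + 1853/(539*(3591 - 1*(-13761))) = -10798*1/16600 + 1853/(539*(3591 + 13761)) = -5399/8300 + (1853/539)/17352 = -5399/8300 + (1853/539)*(1/17352) = -5399/8300 + 1853/9352728 = -12619999643/19406910600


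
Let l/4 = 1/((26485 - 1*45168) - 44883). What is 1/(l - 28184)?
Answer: -31783/895772074 ≈ -3.5481e-5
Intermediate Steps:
l = -2/31783 (l = 4/((26485 - 1*45168) - 44883) = 4/((26485 - 45168) - 44883) = 4/(-18683 - 44883) = 4/(-63566) = 4*(-1/63566) = -2/31783 ≈ -6.2927e-5)
1/(l - 28184) = 1/(-2/31783 - 28184) = 1/(-895772074/31783) = -31783/895772074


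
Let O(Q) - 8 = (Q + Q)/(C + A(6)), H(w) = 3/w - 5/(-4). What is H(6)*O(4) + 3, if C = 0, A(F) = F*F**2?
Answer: 1843/108 ≈ 17.065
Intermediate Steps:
A(F) = F**3
H(w) = 5/4 + 3/w (H(w) = 3/w - 5*(-1/4) = 3/w + 5/4 = 5/4 + 3/w)
O(Q) = 8 + Q/108 (O(Q) = 8 + (Q + Q)/(0 + 6**3) = 8 + (2*Q)/(0 + 216) = 8 + (2*Q)/216 = 8 + (2*Q)*(1/216) = 8 + Q/108)
H(6)*O(4) + 3 = (5/4 + 3/6)*(8 + (1/108)*4) + 3 = (5/4 + 3*(1/6))*(8 + 1/27) + 3 = (5/4 + 1/2)*(217/27) + 3 = (7/4)*(217/27) + 3 = 1519/108 + 3 = 1843/108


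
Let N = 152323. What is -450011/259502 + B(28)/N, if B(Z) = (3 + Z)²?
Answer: -3594612849/2080427534 ≈ -1.7278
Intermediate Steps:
-450011/259502 + B(28)/N = -450011/259502 + (3 + 28)²/152323 = -450011*1/259502 + 31²*(1/152323) = -450011/259502 + 961*(1/152323) = -450011/259502 + 961/152323 = -3594612849/2080427534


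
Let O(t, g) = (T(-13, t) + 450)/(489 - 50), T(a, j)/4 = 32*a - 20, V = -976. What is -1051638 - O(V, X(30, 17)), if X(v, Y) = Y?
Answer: -461667788/439 ≈ -1.0516e+6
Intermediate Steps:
T(a, j) = -80 + 128*a (T(a, j) = 4*(32*a - 20) = 4*(-20 + 32*a) = -80 + 128*a)
O(t, g) = -1294/439 (O(t, g) = ((-80 + 128*(-13)) + 450)/(489 - 50) = ((-80 - 1664) + 450)/439 = (-1744 + 450)*(1/439) = -1294*1/439 = -1294/439)
-1051638 - O(V, X(30, 17)) = -1051638 - 1*(-1294/439) = -1051638 + 1294/439 = -461667788/439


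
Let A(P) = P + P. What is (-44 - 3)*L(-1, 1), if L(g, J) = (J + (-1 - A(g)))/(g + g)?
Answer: 47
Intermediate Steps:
A(P) = 2*P
L(g, J) = (-1 + J - 2*g)/(2*g) (L(g, J) = (J + (-1 - 2*g))/(g + g) = (J + (-1 - 2*g))/((2*g)) = (-1 + J - 2*g)*(1/(2*g)) = (-1 + J - 2*g)/(2*g))
(-44 - 3)*L(-1, 1) = (-44 - 3)*((1/2)*(-1 + 1 - 2*(-1))/(-1)) = -47*(-1)*(-1 + 1 + 2)/2 = -47*(-1)*2/2 = -47*(-1) = 47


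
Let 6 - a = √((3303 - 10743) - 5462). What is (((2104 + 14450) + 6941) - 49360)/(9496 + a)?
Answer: -122884615/45150453 - 25865*I*√12902/90300906 ≈ -2.7217 - 0.032535*I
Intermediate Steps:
a = 6 - I*√12902 (a = 6 - √((3303 - 10743) - 5462) = 6 - √(-7440 - 5462) = 6 - √(-12902) = 6 - I*√12902 ≈ 6.0 - 113.59*I)
(((2104 + 14450) + 6941) - 49360)/(9496 + a) = (((2104 + 14450) + 6941) - 49360)/(9496 + (6 - I*√12902)) = ((16554 + 6941) - 49360)/(9502 - I*√12902) = (23495 - 49360)/(9502 - I*√12902) = -25865/(9502 - I*√12902)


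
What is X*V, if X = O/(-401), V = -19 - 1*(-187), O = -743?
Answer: 124824/401 ≈ 311.28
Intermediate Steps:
V = 168 (V = -19 + 187 = 168)
X = 743/401 (X = -743/(-401) = -743*(-1/401) = 743/401 ≈ 1.8529)
X*V = (743/401)*168 = 124824/401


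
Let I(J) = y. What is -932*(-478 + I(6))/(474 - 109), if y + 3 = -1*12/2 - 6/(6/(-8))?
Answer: 446428/365 ≈ 1223.1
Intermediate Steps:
y = -1 (y = -3 + (-1*12/2 - 6/(6/(-8))) = -3 + (-12*½ - 6/(6*(-⅛))) = -3 + (-6 - 6/(-¾)) = -3 + (-6 - 6*(-4/3)) = -3 + (-6 + 8) = -3 + 2 = -1)
I(J) = -1
-932*(-478 + I(6))/(474 - 109) = -932*(-478 - 1)/(474 - 109) = -932/(365/(-479)) = -932/(365*(-1/479)) = -932/(-365/479) = -932*(-479/365) = 446428/365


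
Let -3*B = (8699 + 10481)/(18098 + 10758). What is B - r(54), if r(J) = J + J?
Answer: -2342131/21642 ≈ -108.22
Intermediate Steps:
B = -4795/21642 (B = -(8699 + 10481)/(3*(18098 + 10758)) = -19180/(3*28856) = -⅓*4795/7214 = -4795/21642 ≈ -0.22156)
r(J) = 2*J
B - r(54) = -4795/21642 - 2*54 = -4795/21642 - 1*108 = -4795/21642 - 108 = -2342131/21642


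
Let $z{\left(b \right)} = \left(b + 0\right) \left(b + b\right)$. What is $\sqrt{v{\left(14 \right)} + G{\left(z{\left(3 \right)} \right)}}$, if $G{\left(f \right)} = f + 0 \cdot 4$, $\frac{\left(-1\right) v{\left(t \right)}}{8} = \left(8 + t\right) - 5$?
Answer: $i \sqrt{118} \approx 10.863 i$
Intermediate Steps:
$v{\left(t \right)} = -24 - 8 t$ ($v{\left(t \right)} = - 8 \left(\left(8 + t\right) - 5\right) = - 8 \left(3 + t\right) = -24 - 8 t$)
$z{\left(b \right)} = 2 b^{2}$ ($z{\left(b \right)} = b 2 b = 2 b^{2}$)
$G{\left(f \right)} = f$ ($G{\left(f \right)} = f + 0 = f$)
$\sqrt{v{\left(14 \right)} + G{\left(z{\left(3 \right)} \right)}} = \sqrt{\left(-24 - 112\right) + 2 \cdot 3^{2}} = \sqrt{\left(-24 - 112\right) + 2 \cdot 9} = \sqrt{-136 + 18} = \sqrt{-118} = i \sqrt{118}$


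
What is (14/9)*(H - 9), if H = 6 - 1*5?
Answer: -112/9 ≈ -12.444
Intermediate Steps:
H = 1 (H = 6 - 5 = 1)
(14/9)*(H - 9) = (14/9)*(1 - 9) = (14*(⅑))*(-8) = (14/9)*(-8) = -112/9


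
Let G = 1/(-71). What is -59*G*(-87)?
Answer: -5133/71 ≈ -72.296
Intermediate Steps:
G = -1/71 ≈ -0.014085
-59*G*(-87) = -59*(-1/71)*(-87) = (59/71)*(-87) = -5133/71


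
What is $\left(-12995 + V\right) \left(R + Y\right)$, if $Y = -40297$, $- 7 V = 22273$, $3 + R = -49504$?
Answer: $\frac{10169225352}{7} \approx 1.4527 \cdot 10^{9}$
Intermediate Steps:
$R = -49507$ ($R = -3 - 49504 = -49507$)
$V = - \frac{22273}{7}$ ($V = \left(- \frac{1}{7}\right) 22273 = - \frac{22273}{7} \approx -3181.9$)
$\left(-12995 + V\right) \left(R + Y\right) = \left(-12995 - \frac{22273}{7}\right) \left(-49507 - 40297\right) = \left(- \frac{113238}{7}\right) \left(-89804\right) = \frac{10169225352}{7}$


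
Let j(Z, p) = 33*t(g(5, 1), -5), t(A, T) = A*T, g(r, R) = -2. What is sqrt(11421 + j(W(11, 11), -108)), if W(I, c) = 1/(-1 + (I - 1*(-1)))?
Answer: sqrt(11751) ≈ 108.40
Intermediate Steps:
W(I, c) = 1/I (W(I, c) = 1/(-1 + (I + 1)) = 1/(-1 + (1 + I)) = 1/I)
j(Z, p) = 330 (j(Z, p) = 33*(-2*(-5)) = 33*10 = 330)
sqrt(11421 + j(W(11, 11), -108)) = sqrt(11421 + 330) = sqrt(11751)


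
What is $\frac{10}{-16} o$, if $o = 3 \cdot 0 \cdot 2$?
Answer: $0$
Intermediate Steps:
$o = 0$ ($o = 0 \cdot 2 = 0$)
$\frac{10}{-16} o = \frac{10}{-16} \cdot 0 = 10 \left(- \frac{1}{16}\right) 0 = \left(- \frac{5}{8}\right) 0 = 0$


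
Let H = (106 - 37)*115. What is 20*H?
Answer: 158700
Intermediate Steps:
H = 7935 (H = 69*115 = 7935)
20*H = 20*7935 = 158700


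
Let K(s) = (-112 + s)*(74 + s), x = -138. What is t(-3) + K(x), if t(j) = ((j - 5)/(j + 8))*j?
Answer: 80024/5 ≈ 16005.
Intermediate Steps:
t(j) = j*(-5 + j)/(8 + j) (t(j) = ((-5 + j)/(8 + j))*j = j*(-5 + j)/(8 + j))
t(-3) + K(x) = -3*(-5 - 3)/(8 - 3) + (-8288 + (-138)² - 38*(-138)) = -3*(-8)/5 + (-8288 + 19044 + 5244) = -3*⅕*(-8) + 16000 = 24/5 + 16000 = 80024/5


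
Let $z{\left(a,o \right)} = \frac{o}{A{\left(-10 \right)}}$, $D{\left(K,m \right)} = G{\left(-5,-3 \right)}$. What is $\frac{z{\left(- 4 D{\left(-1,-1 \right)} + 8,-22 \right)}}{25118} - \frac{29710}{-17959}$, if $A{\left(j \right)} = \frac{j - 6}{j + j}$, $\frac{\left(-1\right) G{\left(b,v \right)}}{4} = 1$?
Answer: $\frac{1491523815}{902188324} \approx 1.6532$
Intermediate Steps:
$G{\left(b,v \right)} = -4$ ($G{\left(b,v \right)} = \left(-4\right) 1 = -4$)
$D{\left(K,m \right)} = -4$
$A{\left(j \right)} = \frac{-6 + j}{2 j}$
$z{\left(a,o \right)} = \frac{5 o}{4}$ ($z{\left(a,o \right)} = \frac{o}{\frac{1}{2} \frac{1}{-10} \left(-6 - 10\right)} = \frac{o}{\frac{1}{2} \left(- \frac{1}{10}\right) \left(-16\right)} = \frac{o}{\frac{4}{5}} = o \frac{5}{4} = \frac{5 o}{4}$)
$\frac{z{\left(- 4 D{\left(-1,-1 \right)} + 8,-22 \right)}}{25118} - \frac{29710}{-17959} = \frac{\frac{5}{4} \left(-22\right)}{25118} - \frac{29710}{-17959} = \left(- \frac{55}{2}\right) \frac{1}{25118} - - \frac{29710}{17959} = - \frac{55}{50236} + \frac{29710}{17959} = \frac{1491523815}{902188324}$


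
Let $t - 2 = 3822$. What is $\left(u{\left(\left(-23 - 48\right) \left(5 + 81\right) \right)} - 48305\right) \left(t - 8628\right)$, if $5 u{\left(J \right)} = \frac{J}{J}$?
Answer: $\frac{1160281296}{5} \approx 2.3206 \cdot 10^{8}$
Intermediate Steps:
$u{\left(J \right)} = \frac{1}{5}$ ($u{\left(J \right)} = \frac{J \frac{1}{J}}{5} = \frac{1}{5} \cdot 1 = \frac{1}{5}$)
$t = 3824$ ($t = 2 + 3822 = 3824$)
$\left(u{\left(\left(-23 - 48\right) \left(5 + 81\right) \right)} - 48305\right) \left(t - 8628\right) = \left(\frac{1}{5} - 48305\right) \left(3824 - 8628\right) = \left(- \frac{241524}{5}\right) \left(-4804\right) = \frac{1160281296}{5}$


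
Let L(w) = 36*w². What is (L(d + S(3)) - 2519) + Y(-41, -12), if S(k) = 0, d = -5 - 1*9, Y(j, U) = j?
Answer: 4496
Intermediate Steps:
d = -14 (d = -5 - 9 = -14)
(L(d + S(3)) - 2519) + Y(-41, -12) = (36*(-14 + 0)² - 2519) - 41 = (36*(-14)² - 2519) - 41 = (36*196 - 2519) - 41 = (7056 - 2519) - 41 = 4537 - 41 = 4496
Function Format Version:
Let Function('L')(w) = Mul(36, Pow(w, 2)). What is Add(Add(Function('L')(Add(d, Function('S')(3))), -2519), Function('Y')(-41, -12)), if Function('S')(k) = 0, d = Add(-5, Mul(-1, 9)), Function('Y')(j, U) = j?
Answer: 4496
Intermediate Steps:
d = -14 (d = Add(-5, -9) = -14)
Add(Add(Function('L')(Add(d, Function('S')(3))), -2519), Function('Y')(-41, -12)) = Add(Add(Mul(36, Pow(Add(-14, 0), 2)), -2519), -41) = Add(Add(Mul(36, Pow(-14, 2)), -2519), -41) = Add(Add(Mul(36, 196), -2519), -41) = Add(Add(7056, -2519), -41) = Add(4537, -41) = 4496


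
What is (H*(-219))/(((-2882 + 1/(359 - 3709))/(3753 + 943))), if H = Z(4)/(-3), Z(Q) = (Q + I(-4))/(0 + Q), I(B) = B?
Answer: 0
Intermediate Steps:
Z(Q) = (-4 + Q)/Q (Z(Q) = (Q - 4)/(0 + Q) = (-4 + Q)/Q)
H = 0 (H = ((-4 + 4)/4)/(-3) = ((1/4)*0)*(-1/3) = 0*(-1/3) = 0)
(H*(-219))/(((-2882 + 1/(359 - 3709))/(3753 + 943))) = (0*(-219))/(((-2882 + 1/(359 - 3709))/(3753 + 943))) = 0/(((-2882 + 1/(-3350))/4696)) = 0/(((-2882 - 1/3350)*(1/4696))) = 0/((-9654701/3350*1/4696)) = 0/(-9654701/15731600) = 0*(-15731600/9654701) = 0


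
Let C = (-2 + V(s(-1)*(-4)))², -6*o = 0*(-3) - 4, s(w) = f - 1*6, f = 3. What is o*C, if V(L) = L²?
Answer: 40328/3 ≈ 13443.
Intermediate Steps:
s(w) = -3 (s(w) = 3 - 1*6 = 3 - 6 = -3)
o = ⅔ (o = -(0*(-3) - 4)/6 = -(0 - 4)/6 = -⅙*(-4) = ⅔ ≈ 0.66667)
C = 20164 (C = (-2 + (-3*(-4))²)² = (-2 + 12²)² = (-2 + 144)² = 142² = 20164)
o*C = (⅔)*20164 = 40328/3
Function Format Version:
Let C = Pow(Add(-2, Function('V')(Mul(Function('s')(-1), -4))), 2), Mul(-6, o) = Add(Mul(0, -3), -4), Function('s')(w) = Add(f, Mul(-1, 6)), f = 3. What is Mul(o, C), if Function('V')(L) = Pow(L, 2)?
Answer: Rational(40328, 3) ≈ 13443.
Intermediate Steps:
Function('s')(w) = -3 (Function('s')(w) = Add(3, Mul(-1, 6)) = Add(3, -6) = -3)
o = Rational(2, 3) (o = Mul(Rational(-1, 6), Add(Mul(0, -3), -4)) = Mul(Rational(-1, 6), Add(0, -4)) = Mul(Rational(-1, 6), -4) = Rational(2, 3) ≈ 0.66667)
C = 20164 (C = Pow(Add(-2, Pow(Mul(-3, -4), 2)), 2) = Pow(Add(-2, Pow(12, 2)), 2) = Pow(Add(-2, 144), 2) = Pow(142, 2) = 20164)
Mul(o, C) = Mul(Rational(2, 3), 20164) = Rational(40328, 3)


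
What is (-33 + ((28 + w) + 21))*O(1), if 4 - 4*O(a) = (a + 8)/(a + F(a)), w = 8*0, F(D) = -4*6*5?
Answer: 1940/119 ≈ 16.303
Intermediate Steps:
F(D) = -120 (F(D) = -24*5 = -120)
w = 0
O(a) = 1 - (8 + a)/(4*(-120 + a)) (O(a) = 1 - (a + 8)/(4*(a - 120)) = 1 - (8 + a)/(4*(-120 + a)))
(-33 + ((28 + w) + 21))*O(1) = (-33 + ((28 + 0) + 21))*((-488 + 3*1)/(4*(-120 + 1))) = (-33 + (28 + 21))*((¼)*(-488 + 3)/(-119)) = (-33 + 49)*((¼)*(-1/119)*(-485)) = 16*(485/476) = 1940/119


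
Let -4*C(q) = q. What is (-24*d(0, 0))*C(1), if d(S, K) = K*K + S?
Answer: 0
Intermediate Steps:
d(S, K) = S + K**2 (d(S, K) = K**2 + S = S + K**2)
C(q) = -q/4
(-24*d(0, 0))*C(1) = (-24*(0 + 0**2))*(-1/4*1) = -24*(0 + 0)*(-1/4) = -24*0*(-1/4) = 0*(-1/4) = 0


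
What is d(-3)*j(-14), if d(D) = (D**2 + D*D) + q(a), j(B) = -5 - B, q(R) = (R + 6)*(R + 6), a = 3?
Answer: 891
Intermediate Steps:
q(R) = (6 + R)**2 (q(R) = (6 + R)*(6 + R) = (6 + R)**2)
d(D) = 81 + 2*D**2 (d(D) = (D**2 + D*D) + (6 + 3)**2 = (D**2 + D**2) + 9**2 = 2*D**2 + 81 = 81 + 2*D**2)
d(-3)*j(-14) = (81 + 2*(-3)**2)*(-5 - 1*(-14)) = (81 + 2*9)*(-5 + 14) = (81 + 18)*9 = 99*9 = 891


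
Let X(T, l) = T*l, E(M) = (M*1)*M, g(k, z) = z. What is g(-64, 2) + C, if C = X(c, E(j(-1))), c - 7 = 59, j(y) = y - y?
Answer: 2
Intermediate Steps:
j(y) = 0
c = 66 (c = 7 + 59 = 66)
E(M) = M² (E(M) = M*M = M²)
C = 0 (C = 66*0² = 66*0 = 0)
g(-64, 2) + C = 2 + 0 = 2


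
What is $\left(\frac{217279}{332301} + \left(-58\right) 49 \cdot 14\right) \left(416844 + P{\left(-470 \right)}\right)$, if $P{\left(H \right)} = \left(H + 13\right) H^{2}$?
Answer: $\frac{1329203734048364504}{332301} \approx 4.0 \cdot 10^{12}$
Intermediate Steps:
$P{\left(H \right)} = H^{2} \left(13 + H\right)$ ($P{\left(H \right)} = \left(13 + H\right) H^{2} = H^{2} \left(13 + H\right)$)
$\left(\frac{217279}{332301} + \left(-58\right) 49 \cdot 14\right) \left(416844 + P{\left(-470 \right)}\right) = \left(\frac{217279}{332301} + \left(-58\right) 49 \cdot 14\right) \left(416844 + \left(-470\right)^{2} \left(13 - 470\right)\right) = \left(217279 \cdot \frac{1}{332301} - 39788\right) \left(416844 + 220900 \left(-457\right)\right) = \left(\frac{217279}{332301} - 39788\right) \left(416844 - 100951300\right) = \left(- \frac{13221374909}{332301}\right) \left(-100534456\right) = \frac{1329203734048364504}{332301}$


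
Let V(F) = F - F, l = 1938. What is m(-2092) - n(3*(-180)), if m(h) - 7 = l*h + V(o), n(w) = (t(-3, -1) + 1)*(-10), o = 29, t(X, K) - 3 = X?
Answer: -4054279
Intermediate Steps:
t(X, K) = 3 + X
n(w) = -10 (n(w) = ((3 - 3) + 1)*(-10) = (0 + 1)*(-10) = 1*(-10) = -10)
V(F) = 0
m(h) = 7 + 1938*h (m(h) = 7 + (1938*h + 0) = 7 + 1938*h)
m(-2092) - n(3*(-180)) = (7 + 1938*(-2092)) - 1*(-10) = (7 - 4054296) + 10 = -4054289 + 10 = -4054279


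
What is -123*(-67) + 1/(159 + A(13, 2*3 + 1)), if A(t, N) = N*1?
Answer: 1368007/166 ≈ 8241.0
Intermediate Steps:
A(t, N) = N
-123*(-67) + 1/(159 + A(13, 2*3 + 1)) = -123*(-67) + 1/(159 + (2*3 + 1)) = 8241 + 1/(159 + (6 + 1)) = 8241 + 1/(159 + 7) = 8241 + 1/166 = 1368007/166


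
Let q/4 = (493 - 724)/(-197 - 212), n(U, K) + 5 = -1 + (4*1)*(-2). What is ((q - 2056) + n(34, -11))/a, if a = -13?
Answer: 845706/5317 ≈ 159.06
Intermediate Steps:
n(U, K) = -14 (n(U, K) = -5 + (-1 + (4*1)*(-2)) = -5 + (-1 + 4*(-2)) = -5 + (-1 - 8) = -5 - 9 = -14)
q = 924/409 (q = 4*((493 - 724)/(-197 - 212)) = 4*(-231/(-409)) = 4*(-231*(-1/409)) = 4*(231/409) = 924/409 ≈ 2.2592)
((q - 2056) + n(34, -11))/a = ((924/409 - 2056) - 14)/(-13) = (-839980/409 - 14)*(-1/13) = -845706/409*(-1/13) = 845706/5317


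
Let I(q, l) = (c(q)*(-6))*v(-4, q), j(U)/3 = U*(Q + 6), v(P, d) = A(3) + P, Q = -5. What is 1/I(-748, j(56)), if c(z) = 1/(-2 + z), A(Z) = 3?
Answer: -125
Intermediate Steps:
v(P, d) = 3 + P
j(U) = 3*U (j(U) = 3*(U*(-5 + 6)) = 3*(U*1) = 3*U)
I(q, l) = 6/(-2 + q) (I(q, l) = (-6/(-2 + q))*(3 - 4) = -6/(-2 + q)*(-1) = 6/(-2 + q))
1/I(-748, j(56)) = 1/(6/(-2 - 748)) = 1/(6/(-750)) = 1/(6*(-1/750)) = 1/(-1/125) = -125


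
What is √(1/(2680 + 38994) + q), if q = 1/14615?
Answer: √34283688492390/609065510 ≈ 0.0096135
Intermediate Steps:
q = 1/14615 ≈ 6.8423e-5
√(1/(2680 + 38994) + q) = √(1/(2680 + 38994) + 1/14615) = √(1/41674 + 1/14615) = √(56289/609065510) = √34283688492390/609065510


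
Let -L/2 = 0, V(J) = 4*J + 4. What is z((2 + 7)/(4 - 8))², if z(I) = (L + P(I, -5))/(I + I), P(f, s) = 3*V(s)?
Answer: 1024/9 ≈ 113.78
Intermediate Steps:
V(J) = 4 + 4*J
P(f, s) = 12 + 12*s (P(f, s) = 3*(4 + 4*s) = 12 + 12*s)
L = 0 (L = -2*0 = 0)
z(I) = -24/I (z(I) = (0 + (12 + 12*(-5)))/(I + I) = (0 + (12 - 60))/((2*I)) = (0 - 48)*(1/(2*I)) = -24/I)
z((2 + 7)/(4 - 8))² = (-24*(4 - 8)/(2 + 7))² = (-24/(9/(-4)))² = (-24/(9*(-¼)))² = (-24/(-9/4))² = (-24*(-4/9))² = (32/3)² = 1024/9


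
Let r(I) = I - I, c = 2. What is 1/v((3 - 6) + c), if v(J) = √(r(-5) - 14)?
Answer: -I*√14/14 ≈ -0.26726*I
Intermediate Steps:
r(I) = 0
v(J) = I*√14 (v(J) = √(0 - 14) = √(-14) = I*√14)
1/v((3 - 6) + c) = 1/(I*√14) = -I*√14/14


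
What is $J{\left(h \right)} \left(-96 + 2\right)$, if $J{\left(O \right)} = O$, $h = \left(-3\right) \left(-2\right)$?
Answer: $-564$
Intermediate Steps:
$h = 6$
$J{\left(h \right)} \left(-96 + 2\right) = 6 \left(-96 + 2\right) = 6 \left(-94\right) = -564$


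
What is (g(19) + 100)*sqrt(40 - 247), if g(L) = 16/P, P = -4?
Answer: 288*I*sqrt(23) ≈ 1381.2*I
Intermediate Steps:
g(L) = -4 (g(L) = 16/(-4) = 16*(-1/4) = -4)
(g(19) + 100)*sqrt(40 - 247) = (-4 + 100)*sqrt(40 - 247) = 96*sqrt(-207) = 96*(3*I*sqrt(23)) = 288*I*sqrt(23)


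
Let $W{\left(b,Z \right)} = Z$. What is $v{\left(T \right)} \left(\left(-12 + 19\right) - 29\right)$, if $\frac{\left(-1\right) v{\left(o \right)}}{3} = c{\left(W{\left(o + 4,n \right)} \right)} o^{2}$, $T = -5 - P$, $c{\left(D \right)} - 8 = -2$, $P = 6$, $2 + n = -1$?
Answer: $47916$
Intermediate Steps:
$n = -3$ ($n = -2 - 1 = -3$)
$c{\left(D \right)} = 6$ ($c{\left(D \right)} = 8 - 2 = 6$)
$T = -11$ ($T = -5 - 6 = -11$)
$v{\left(o \right)} = - 18 o^{2}$ ($v{\left(o \right)} = - 3 \cdot 6 o^{2} = - 18 o^{2}$)
$v{\left(T \right)} \left(\left(-12 + 19\right) - 29\right) = - 18 \left(-11\right)^{2} \left(\left(-12 + 19\right) - 29\right) = \left(-18\right) 121 \left(7 - 29\right) = - 2178 \left(7 - 29\right) = \left(-2178\right) \left(-22\right) = 47916$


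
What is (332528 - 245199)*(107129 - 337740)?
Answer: -20139028019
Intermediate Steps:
(332528 - 245199)*(107129 - 337740) = 87329*(-230611) = -20139028019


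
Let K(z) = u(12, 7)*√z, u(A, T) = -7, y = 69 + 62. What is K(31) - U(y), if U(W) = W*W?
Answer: -17161 - 7*√31 ≈ -17200.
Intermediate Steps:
y = 131
U(W) = W²
K(z) = -7*√z
K(31) - U(y) = -7*√31 - 1*131² = -7*√31 - 1*17161 = -7*√31 - 17161 = -17161 - 7*√31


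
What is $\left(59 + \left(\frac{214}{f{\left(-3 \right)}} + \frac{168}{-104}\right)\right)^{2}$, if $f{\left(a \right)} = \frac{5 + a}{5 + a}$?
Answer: $\frac{12446784}{169} \approx 73650.0$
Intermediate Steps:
$f{\left(a \right)} = 1$
$\left(59 + \left(\frac{214}{f{\left(-3 \right)}} + \frac{168}{-104}\right)\right)^{2} = \left(59 + \left(\frac{214}{1} + \frac{168}{-104}\right)\right)^{2} = \left(59 + \left(214 \cdot 1 + 168 \left(- \frac{1}{104}\right)\right)\right)^{2} = \left(59 + \left(214 - \frac{21}{13}\right)\right)^{2} = \left(59 + \frac{2761}{13}\right)^{2} = \left(\frac{3528}{13}\right)^{2} = \frac{12446784}{169}$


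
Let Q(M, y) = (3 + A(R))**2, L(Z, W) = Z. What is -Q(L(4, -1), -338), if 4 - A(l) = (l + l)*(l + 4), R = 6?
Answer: -12769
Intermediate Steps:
A(l) = 4 - 2*l*(4 + l) (A(l) = 4 - (l + l)*(l + 4) = 4 - 2*l*(4 + l))
Q(M, y) = 12769 (Q(M, y) = (3 + (4 - 8*6 - 2*6**2))**2 = (3 + (4 - 48 - 2*36))**2 = (3 + (4 - 48 - 72))**2 = (3 - 116)**2 = (-113)**2 = 12769)
-Q(L(4, -1), -338) = -1*12769 = -12769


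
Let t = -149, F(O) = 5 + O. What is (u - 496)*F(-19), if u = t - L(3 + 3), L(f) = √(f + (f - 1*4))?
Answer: 9030 + 28*√2 ≈ 9069.6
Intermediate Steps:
L(f) = √(-4 + 2*f) (L(f) = √(f + (f - 4)) = √(f + (-4 + f)) = √(-4 + 2*f))
u = -149 - 2*√2 (u = -149 - √(-4 + 2*(3 + 3)) = -149 - √(-4 + 2*6) = -149 - √(-4 + 12) = -149 - √8 = -149 - 2*√2 ≈ -151.83)
(u - 496)*F(-19) = ((-149 - 2*√2) - 496)*(5 - 19) = (-645 - 2*√2)*(-14) = 9030 + 28*√2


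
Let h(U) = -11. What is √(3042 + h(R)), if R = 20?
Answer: √3031 ≈ 55.055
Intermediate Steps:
√(3042 + h(R)) = √(3042 - 11) = √3031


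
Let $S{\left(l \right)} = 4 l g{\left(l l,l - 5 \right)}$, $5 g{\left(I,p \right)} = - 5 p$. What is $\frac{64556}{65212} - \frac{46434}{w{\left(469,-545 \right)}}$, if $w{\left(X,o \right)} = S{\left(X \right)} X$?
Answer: $\frac{470676092009}{475404348832} \approx 0.99005$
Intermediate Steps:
$g{\left(I,p \right)} = - p$ ($g{\left(I,p \right)} = \frac{\left(-5\right) p}{5} = - p$)
$S{\left(l \right)} = 4 l \left(5 - l\right)$ ($S{\left(l \right)} = 4 l \left(- (l - 5)\right) = 4 l \left(- (-5 + l)\right) = 4 l \left(5 - l\right)$)
$w{\left(X,o \right)} = 4 X^{2} \left(5 - X\right)$ ($w{\left(X,o \right)} = 4 X \left(5 - X\right) X = 4 X^{2} \left(5 - X\right)$)
$\frac{64556}{65212} - \frac{46434}{w{\left(469,-545 \right)}} = \frac{64556}{65212} - \frac{46434}{4 \cdot 469^{2} \left(5 - 469\right)} = 64556 \cdot \frac{1}{65212} - \frac{46434}{4 \cdot 219961 \left(5 - 469\right)} = \frac{16139}{16303} - \frac{46434}{4 \cdot 219961 \left(-464\right)} = \frac{16139}{16303} - \frac{46434}{-408247616} = \frac{16139}{16303} - - \frac{23217}{204123808} = \frac{16139}{16303} + \frac{23217}{204123808} = \frac{470676092009}{475404348832}$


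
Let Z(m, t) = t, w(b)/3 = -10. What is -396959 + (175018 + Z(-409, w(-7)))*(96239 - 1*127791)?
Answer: -5521618335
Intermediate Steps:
w(b) = -30 (w(b) = 3*(-10) = -30)
-396959 + (175018 + Z(-409, w(-7)))*(96239 - 1*127791) = -396959 + (175018 - 30)*(96239 - 1*127791) = -396959 + 174988*(96239 - 127791) = -396959 + 174988*(-31552) = -396959 - 5521221376 = -5521618335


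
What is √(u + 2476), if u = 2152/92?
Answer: √1322178/23 ≈ 49.994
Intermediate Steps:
u = 538/23 (u = 2152*(1/92) = 538/23 ≈ 23.391)
√(u + 2476) = √(538/23 + 2476) = √(57486/23) = √1322178/23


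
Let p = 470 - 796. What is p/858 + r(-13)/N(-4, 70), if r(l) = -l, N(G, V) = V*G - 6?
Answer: -365/858 ≈ -0.42541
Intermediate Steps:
N(G, V) = -6 + G*V (N(G, V) = G*V - 6 = -6 + G*V)
p = -326
p/858 + r(-13)/N(-4, 70) = -326/858 + (-1*(-13))/(-6 - 4*70) = -326*1/858 + 13/(-6 - 280) = -163/429 + 13/(-286) = -163/429 + 13*(-1/286) = -163/429 - 1/22 = -365/858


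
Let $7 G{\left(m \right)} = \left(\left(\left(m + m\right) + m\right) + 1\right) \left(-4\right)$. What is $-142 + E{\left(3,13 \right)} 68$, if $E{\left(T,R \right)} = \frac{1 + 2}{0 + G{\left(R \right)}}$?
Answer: $- \frac{6037}{40} \approx -150.93$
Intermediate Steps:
$G{\left(m \right)} = - \frac{4}{7} - \frac{12 m}{7}$ ($G{\left(m \right)} = \frac{\left(\left(\left(m + m\right) + m\right) + 1\right) \left(-4\right)}{7} = \frac{\left(\left(2 m + m\right) + 1\right) \left(-4\right)}{7} = \frac{\left(3 m + 1\right) \left(-4\right)}{7} = \frac{\left(1 + 3 m\right) \left(-4\right)}{7} = \frac{-4 - 12 m}{7} = - \frac{4}{7} - \frac{12 m}{7}$)
$E{\left(T,R \right)} = \frac{3}{- \frac{4}{7} - \frac{12 R}{7}}$ ($E{\left(T,R \right)} = \frac{1 + 2}{0 - \left(\frac{4}{7} + \frac{12 R}{7}\right)} = \frac{3}{- \frac{4}{7} - \frac{12 R}{7}}$)
$-142 + E{\left(3,13 \right)} 68 = -142 + - \frac{21}{4 + 12 \cdot 13} \cdot 68 = -142 + - \frac{21}{4 + 156} \cdot 68 = -142 + - \frac{21}{160} \cdot 68 = -142 + \left(-21\right) \frac{1}{160} \cdot 68 = -142 - \frac{357}{40} = - \frac{6037}{40}$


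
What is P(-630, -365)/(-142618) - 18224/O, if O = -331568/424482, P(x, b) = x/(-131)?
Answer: 37953486967263/1626751843 ≈ 23331.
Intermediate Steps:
P(x, b) = -x/131 (P(x, b) = x*(-1/131) = -x/131)
O = -165784/212241 (O = -331568*1/424482 = -165784/212241 ≈ -0.78111)
P(-630, -365)/(-142618) - 18224/O = -1/131*(-630)/(-142618) - 18224/(-165784/212241) = (630/131)*(-1/142618) - 18224*(-212241/165784) = -45/1334497 + 28440294/1219 = 37953486967263/1626751843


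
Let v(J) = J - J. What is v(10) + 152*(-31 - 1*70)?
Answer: -15352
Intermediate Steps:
v(J) = 0
v(10) + 152*(-31 - 1*70) = 0 + 152*(-31 - 1*70) = 0 + 152*(-31 - 70) = 0 + 152*(-101) = 0 - 15352 = -15352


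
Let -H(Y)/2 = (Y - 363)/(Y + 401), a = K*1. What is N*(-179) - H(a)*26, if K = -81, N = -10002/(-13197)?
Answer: -18283477/87980 ≈ -207.81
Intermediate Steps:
N = 3334/4399 (N = -10002*(-1/13197) = 3334/4399 ≈ 0.75790)
a = -81 (a = -81*1 = -81)
H(Y) = -2*(-363 + Y)/(401 + Y) (H(Y) = -2*(Y - 363)/(Y + 401) = -2*(-363 + Y)/(401 + Y))
N*(-179) - H(a)*26 = (3334/4399)*(-179) - 2*(363 - 1*(-81))/(401 - 81)*26 = -596786/4399 - 2*(363 + 81)/320*26 = -596786/4399 - 2*(1/320)*444*26 = -596786/4399 - 111*26/40 = -596786/4399 - 1*1443/20 = -596786/4399 - 1443/20 = -18283477/87980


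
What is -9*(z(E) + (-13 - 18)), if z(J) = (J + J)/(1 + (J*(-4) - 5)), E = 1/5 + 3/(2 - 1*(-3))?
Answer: 281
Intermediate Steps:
E = 4/5 (E = 1*(1/5) + 3/(2 + 3) = 1/5 + 3/5 = 4/5 ≈ 0.80000)
z(J) = 2*J/(-4 - 4*J) (z(J) = (2*J)/(1 + (-4*J - 5)) = (2*J)/(1 + (-5 - 4*J)) = (2*J)/(-4 - 4*J) = 2*J/(-4 - 4*J))
-9*(z(E) + (-13 - 18)) = -9*(-1*4/5/(2 + 2*(4/5)) + (-13 - 18)) = -9*(-1*4/5/(2 + 8/5) - 31) = -9*(-1*4/5/18/5 - 31) = -9*(-1*4/5*5/18 - 31) = -9*(-2/9 - 31) = -9*(-281/9) = 281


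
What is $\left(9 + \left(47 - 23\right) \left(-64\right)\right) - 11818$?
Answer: $-13345$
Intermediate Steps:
$\left(9 + \left(47 - 23\right) \left(-64\right)\right) - 11818 = \left(9 + 24 \left(-64\right)\right) - 11818 = \left(9 - 1536\right) - 11818 = -1527 - 11818 = -13345$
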